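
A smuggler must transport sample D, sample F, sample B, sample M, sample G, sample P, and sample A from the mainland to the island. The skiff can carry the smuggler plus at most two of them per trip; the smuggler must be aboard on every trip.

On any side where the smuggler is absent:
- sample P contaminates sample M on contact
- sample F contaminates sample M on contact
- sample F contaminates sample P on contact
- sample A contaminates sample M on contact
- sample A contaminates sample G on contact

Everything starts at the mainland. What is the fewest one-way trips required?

Whatever the first load, the items left behind include a forbidden pair without the smuggler. No opening move is safe, so no plan exists.

impossible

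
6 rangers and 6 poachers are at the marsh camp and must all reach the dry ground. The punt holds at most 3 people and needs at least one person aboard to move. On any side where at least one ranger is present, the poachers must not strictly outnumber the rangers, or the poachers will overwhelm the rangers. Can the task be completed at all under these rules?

No

Following every safe sequence of crossings from the start, the most of the 12 that can be at the dry ground as the punt arrives there on crossings 1, 3, 5 is 3, 5, 6 respectively; the best ever achieved is 6 of 12.
From crossing 7 on, no configuration arises that was not already reachable earlier: only 17 distinct safe configurations (who is on which side, and where the punt is) can ever be reached, none of them has everyone across, and every continuation just revisits them. They are: 0 rangers + 0 poachers across (punt back at the start); 0 rangers + 1 poacher across (punt there); 0 rangers + 1 poacher across (punt back at the start); 0 rangers + 2 poachers across (punt there); 0 rangers + 2 poachers across (punt back at the start); 0 rangers + 3 poachers across (punt there); 0 rangers + 3 poachers across (punt back at the start); 0 rangers + 4 poachers across (punt there); 0 rangers + 4 poachers across (punt back at the start); 0 rangers + 5 poachers across (punt there); 0 rangers + 5 poachers across (punt back at the start); 0 rangers + 6 poachers across (punt there); 1 ranger + 1 poacher across (punt there); 1 ranger + 1 poacher across (punt back at the start); 2 rangers + 2 poachers across (punt there); 2 rangers + 2 poachers across (punt back at the start); 3 rangers + 3 poachers across (punt there). So no valid plan exists.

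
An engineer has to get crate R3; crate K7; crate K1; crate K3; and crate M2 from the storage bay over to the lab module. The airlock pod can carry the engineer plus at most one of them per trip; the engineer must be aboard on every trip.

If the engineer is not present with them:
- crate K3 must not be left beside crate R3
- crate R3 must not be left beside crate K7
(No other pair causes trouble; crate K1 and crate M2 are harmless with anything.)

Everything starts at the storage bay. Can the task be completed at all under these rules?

Yes

1. Engineer goes to the lab module with crate R3.  [the storage bay: crate K1, crate K3, crate K7, crate M2 | the lab module: crate R3]
2. Engineer goes back to the storage bay alone.  [the storage bay: crate K1, crate K3, crate K7, crate M2 | the lab module: crate R3]
3. Engineer goes to the lab module with crate K7.  [the storage bay: crate K1, crate K3, crate M2 | the lab module: crate K7, crate R3]
4. Engineer goes back to the storage bay with crate R3.  [the storage bay: crate K1, crate K3, crate M2, crate R3 | the lab module: crate K7]
5. Engineer goes to the lab module with crate K3.  [the storage bay: crate K1, crate M2, crate R3 | the lab module: crate K3, crate K7]
6. Engineer goes back to the storage bay alone.  [the storage bay: crate K1, crate M2, crate R3 | the lab module: crate K3, crate K7]
7. Engineer goes to the lab module with crate K1.  [the storage bay: crate M2, crate R3 | the lab module: crate K1, crate K3, crate K7]
8. Engineer goes back to the storage bay alone.  [the storage bay: crate M2, crate R3 | the lab module: crate K1, crate K3, crate K7]
9. Engineer goes to the lab module with crate M2.  [the storage bay: crate R3 | the lab module: crate K1, crate K3, crate K7, crate M2]
10. Engineer goes back to the storage bay alone.  [the storage bay: crate R3 | the lab module: crate K1, crate K3, crate K7, crate M2]
11. Engineer goes to the lab module with crate R3.  [the storage bay: — | the lab module: crate K1, crate K3, crate K7, crate M2, crate R3]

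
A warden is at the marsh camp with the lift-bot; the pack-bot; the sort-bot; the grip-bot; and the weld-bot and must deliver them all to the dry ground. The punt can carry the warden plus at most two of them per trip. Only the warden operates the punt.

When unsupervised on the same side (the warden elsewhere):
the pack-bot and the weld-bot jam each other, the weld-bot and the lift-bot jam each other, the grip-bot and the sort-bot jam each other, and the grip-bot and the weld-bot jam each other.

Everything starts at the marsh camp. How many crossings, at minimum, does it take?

Counting alone: the warden can take at most 2 across per trip to the dry ground, so moving all 5 needs at least 3 loaded trips out, with a return between consecutive ones — at least 5 crossings.
The plan below uses exactly 5 crossings, so it is optimal:
1. Warden goes to the dry ground with the sort-bot and the weld-bot.
2. Warden goes back to the marsh camp alone.
3. Warden goes to the dry ground with the lift-bot and the pack-bot.
4. Warden goes back to the marsh camp with the weld-bot.
5. Warden goes to the dry ground with the grip-bot and the weld-bot.

5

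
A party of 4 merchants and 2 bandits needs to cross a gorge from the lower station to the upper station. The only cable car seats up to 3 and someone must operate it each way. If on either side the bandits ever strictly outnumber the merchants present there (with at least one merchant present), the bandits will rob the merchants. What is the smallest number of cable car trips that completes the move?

Counting alone: each trip to the upper station takes at most 3 across and each return brings at least 1 back, so after t trips out (and t−1 returns) at most 3t − (t−1) of the 6 are across; that first reaches 6 at t = 3, so at least 5 crossings are needed.
The plan below uses exactly 5 crossings, so it is optimal:
1. 2 bandits → the upper station.  (the lower station: 4M 0B; the upper station: 0M 2B)
2. 1 bandit ← the lower station.  (the lower station: 4M 1B; the upper station: 0M 1B)
3. 2 merchants and 1 bandit → the upper station.  (the lower station: 2M 0B; the upper station: 2M 2B)
4. 1 bandit ← the lower station.  (the lower station: 2M 1B; the upper station: 2M 1B)
5. 2 merchants and 1 bandit → the upper station.  (the lower station: 0M 0B; the upper station: 4M 2B)

5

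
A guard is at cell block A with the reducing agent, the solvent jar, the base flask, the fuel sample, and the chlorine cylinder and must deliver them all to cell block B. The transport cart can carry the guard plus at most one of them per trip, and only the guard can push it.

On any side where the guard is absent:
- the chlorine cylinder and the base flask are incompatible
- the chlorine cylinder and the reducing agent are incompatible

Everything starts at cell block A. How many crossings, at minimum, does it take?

11

Counting alone: the guard can take at most 1 across per trip to cell block B, so moving all 5 needs at least 5 loaded trips out, with a return between consecutive ones — at least 9 crossings.
The safety rule pushes this higher. Following every safe sequence of crossings, the most of the 5 that can be at cell block B as the transport cart arrives there on crossing 9 is 4 — never all 5.
So no plan with fewer than 11 crossings exists, and this one achieves 11:
1. Guard goes to cell block B with the chlorine cylinder.  [cell block A: the base flask, the fuel sample, the reducing agent, the solvent jar | cell block B: the chlorine cylinder]
2. Guard goes back to cell block A alone.  [cell block A: the base flask, the fuel sample, the reducing agent, the solvent jar | cell block B: the chlorine cylinder]
3. Guard goes to cell block B with the reducing agent.  [cell block A: the base flask, the fuel sample, the solvent jar | cell block B: the chlorine cylinder, the reducing agent]
4. Guard goes back to cell block A with the chlorine cylinder.  [cell block A: the base flask, the chlorine cylinder, the fuel sample, the solvent jar | cell block B: the reducing agent]
5. Guard goes to cell block B with the base flask.  [cell block A: the chlorine cylinder, the fuel sample, the solvent jar | cell block B: the base flask, the reducing agent]
6. Guard goes back to cell block A alone.  [cell block A: the chlorine cylinder, the fuel sample, the solvent jar | cell block B: the base flask, the reducing agent]
7. Guard goes to cell block B with the solvent jar.  [cell block A: the chlorine cylinder, the fuel sample | cell block B: the base flask, the reducing agent, the solvent jar]
8. Guard goes back to cell block A alone.  [cell block A: the chlorine cylinder, the fuel sample | cell block B: the base flask, the reducing agent, the solvent jar]
9. Guard goes to cell block B with the fuel sample.  [cell block A: the chlorine cylinder | cell block B: the base flask, the fuel sample, the reducing agent, the solvent jar]
10. Guard goes back to cell block A alone.  [cell block A: the chlorine cylinder | cell block B: the base flask, the fuel sample, the reducing agent, the solvent jar]
11. Guard goes to cell block B with the chlorine cylinder.  [cell block A: — | cell block B: the base flask, the chlorine cylinder, the fuel sample, the reducing agent, the solvent jar]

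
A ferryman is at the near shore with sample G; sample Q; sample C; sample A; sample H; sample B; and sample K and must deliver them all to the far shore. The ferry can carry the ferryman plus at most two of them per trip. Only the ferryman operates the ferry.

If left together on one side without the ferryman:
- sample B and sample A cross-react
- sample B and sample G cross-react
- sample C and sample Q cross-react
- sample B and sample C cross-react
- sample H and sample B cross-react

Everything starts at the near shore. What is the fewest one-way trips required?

Counting alone: the ferryman can take at most 2 across per trip to the far shore, so moving all 7 needs at least 4 loaded trips out, with a return between consecutive ones — at least 7 crossings.
The safety rule pushes this higher. Following every safe sequence of crossings, the most of the 7 that can be at the far shore as the ferry arrives there on crossing 7 is 6 — never all 7.
So no plan with fewer than 9 crossings exists, and this one achieves 9:
1. Ferryman goes to the far shore with sample B and sample Q.  [the near shore: sample A, sample C, sample G, sample H, sample K | the far shore: sample B, sample Q]
2. Ferryman goes back to the near shore alone.  [the near shore: sample A, sample C, sample G, sample H, sample K | the far shore: sample B, sample Q]
3. Ferryman goes to the far shore with sample K.  [the near shore: sample A, sample C, sample G, sample H | the far shore: sample B, sample K, sample Q]
4. Ferryman goes back to the near shore alone.  [the near shore: sample A, sample C, sample G, sample H | the far shore: sample B, sample K, sample Q]
5. Ferryman goes to the far shore with sample C and sample G.  [the near shore: sample A, sample H | the far shore: sample B, sample C, sample G, sample K, sample Q]
6. Ferryman goes back to the near shore with sample B and sample Q.  [the near shore: sample A, sample B, sample H, sample Q | the far shore: sample C, sample G, sample K]
7. Ferryman goes to the far shore with sample A and sample H.  [the near shore: sample B, sample Q | the far shore: sample A, sample C, sample G, sample H, sample K]
8. Ferryman goes back to the near shore alone.  [the near shore: sample B, sample Q | the far shore: sample A, sample C, sample G, sample H, sample K]
9. Ferryman goes to the far shore with sample B and sample Q.  [the near shore: — | the far shore: sample A, sample B, sample C, sample G, sample H, sample K, sample Q]

9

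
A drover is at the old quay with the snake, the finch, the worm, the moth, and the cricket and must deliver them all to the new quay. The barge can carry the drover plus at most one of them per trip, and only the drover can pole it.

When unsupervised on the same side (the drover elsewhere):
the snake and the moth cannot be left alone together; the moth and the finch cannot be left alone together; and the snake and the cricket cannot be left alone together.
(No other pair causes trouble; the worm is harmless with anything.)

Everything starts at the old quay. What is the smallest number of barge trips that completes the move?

Whatever the first load, the items left behind include a forbidden pair without the drover. No opening move is safe, so no plan exists.

impossible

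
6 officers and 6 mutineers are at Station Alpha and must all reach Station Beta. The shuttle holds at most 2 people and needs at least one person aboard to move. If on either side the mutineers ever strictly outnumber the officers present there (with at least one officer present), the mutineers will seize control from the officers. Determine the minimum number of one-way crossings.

Following every safe sequence of crossings from the start, the most of the 12 that can be at Station Beta as the shuttle arrives there on crossings 1, 3, 5, 7, 9 is 2, 3, 4, 5, 6 respectively; the best ever achieved is 6 of 12.
From crossing 11 on, no configuration arises that was not already reachable earlier: only 15 distinct safe configurations (who is on which side, and where the shuttle is) can ever be reached, none of them has everyone across, and every continuation just revisits them. They are: 0 officers + 0 mutineers across (shuttle back at the start); 0 officers + 1 mutineer across (shuttle there); 0 officers + 1 mutineer across (shuttle back at the start); 0 officers + 2 mutineers across (shuttle there); 0 officers + 2 mutineers across (shuttle back at the start); 0 officers + 3 mutineers across (shuttle there); 0 officers + 3 mutineers across (shuttle back at the start); 0 officers + 4 mutineers across (shuttle there); 0 officers + 4 mutineers across (shuttle back at the start); 0 officers + 5 mutineers across (shuttle there); 0 officers + 5 mutineers across (shuttle back at the start); 0 officers + 6 mutineers across (shuttle there); 1 officer + 1 mutineer across (shuttle there); 1 officer + 1 mutineer across (shuttle back at the start); 2 officers + 2 mutineers across (shuttle there). So no valid plan exists.

impossible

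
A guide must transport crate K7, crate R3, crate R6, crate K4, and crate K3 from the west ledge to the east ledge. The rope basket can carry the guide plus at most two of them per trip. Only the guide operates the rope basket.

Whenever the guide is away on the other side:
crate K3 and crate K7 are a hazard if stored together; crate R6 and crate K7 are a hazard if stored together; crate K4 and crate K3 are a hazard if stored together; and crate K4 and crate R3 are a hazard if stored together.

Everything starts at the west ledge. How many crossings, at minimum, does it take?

7

Counting alone: the guide can take at most 2 across per trip to the east ledge, so moving all 5 needs at least 3 loaded trips out, with a return between consecutive ones — at least 5 crossings.
The safety rule pushes this higher. Following every safe sequence of crossings, the most of the 5 that can be at the east ledge as the rope basket arrives there on crossing 5 is 4 — never all 5.
So no plan with fewer than 7 crossings exists, and this one achieves 7:
1. Guide goes to the east ledge with crate K4 and crate K7.
2. Guide goes back to the west ledge alone.
3. Guide goes to the east ledge with crate R3.
4. Guide goes back to the west ledge with crate K4.
5. Guide goes to the east ledge with crate K3 and crate R6.
6. Guide goes back to the west ledge with crate K7.
7. Guide goes to the east ledge with crate K4 and crate K7.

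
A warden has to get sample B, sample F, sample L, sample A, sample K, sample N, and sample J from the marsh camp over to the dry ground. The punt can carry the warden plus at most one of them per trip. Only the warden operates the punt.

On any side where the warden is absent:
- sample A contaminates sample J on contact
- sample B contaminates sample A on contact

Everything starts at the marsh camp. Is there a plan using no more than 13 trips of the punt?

No

Counting alone: the warden can take at most 1 across per trip to the dry ground, so moving all 7 needs at least 7 loaded trips out, with a return between consecutive ones — at least 13 crossings.
The safety rule pushes this higher. Following every safe sequence of crossings, the most of the 7 that can be at the dry ground as the punt arrives there on crossing 13 is 6 — never all 7.
So the move cannot be finished within 13 crossings. (The shortest complete plan takes 15:)
1. Warden goes to the dry ground with sample A.  [the marsh camp: sample B, sample F, sample J, sample K, sample L, sample N | the dry ground: sample A]
2. Warden goes back to the marsh camp alone.  [the marsh camp: sample B, sample F, sample J, sample K, sample L, sample N | the dry ground: sample A]
3. Warden goes to the dry ground with sample B.  [the marsh camp: sample F, sample J, sample K, sample L, sample N | the dry ground: sample A, sample B]
4. Warden goes back to the marsh camp with sample A.  [the marsh camp: sample A, sample F, sample J, sample K, sample L, sample N | the dry ground: sample B]
5. Warden goes to the dry ground with sample J.  [the marsh camp: sample A, sample F, sample K, sample L, sample N | the dry ground: sample B, sample J]
6. Warden goes back to the marsh camp alone.  [the marsh camp: sample A, sample F, sample K, sample L, sample N | the dry ground: sample B, sample J]
7. Warden goes to the dry ground with sample F.  [the marsh camp: sample A, sample K, sample L, sample N | the dry ground: sample B, sample F, sample J]
8. Warden goes back to the marsh camp alone.  [the marsh camp: sample A, sample K, sample L, sample N | the dry ground: sample B, sample F, sample J]
9. Warden goes to the dry ground with sample L.  [the marsh camp: sample A, sample K, sample N | the dry ground: sample B, sample F, sample J, sample L]
10. Warden goes back to the marsh camp alone.  [the marsh camp: sample A, sample K, sample N | the dry ground: sample B, sample F, sample J, sample L]
11. Warden goes to the dry ground with sample K.  [the marsh camp: sample A, sample N | the dry ground: sample B, sample F, sample J, sample K, sample L]
12. Warden goes back to the marsh camp alone.  [the marsh camp: sample A, sample N | the dry ground: sample B, sample F, sample J, sample K, sample L]
13. Warden goes to the dry ground with sample N.  [the marsh camp: sample A | the dry ground: sample B, sample F, sample J, sample K, sample L, sample N]
14. Warden goes back to the marsh camp alone.  [the marsh camp: sample A | the dry ground: sample B, sample F, sample J, sample K, sample L, sample N]
15. Warden goes to the dry ground with sample A.  [the marsh camp: — | the dry ground: sample A, sample B, sample F, sample J, sample K, sample L, sample N]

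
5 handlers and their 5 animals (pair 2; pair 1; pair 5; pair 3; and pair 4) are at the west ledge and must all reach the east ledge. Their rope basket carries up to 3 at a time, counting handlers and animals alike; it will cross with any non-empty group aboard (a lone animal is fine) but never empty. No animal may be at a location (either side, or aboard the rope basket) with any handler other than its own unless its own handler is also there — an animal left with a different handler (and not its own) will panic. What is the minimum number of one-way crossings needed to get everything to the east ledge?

Counting alone: each trip to the east ledge takes at most 3 across and each return brings at least 1 back, so after t trips out (and t−1 returns) at most 3t − (t−1) of the 10 are across; that first reaches 10 at t = 5, so at least 9 crossings are needed.
The safety rule pushes this higher. Following every safe sequence of crossings, the most of the 10 that can be at the east ledge as the rope basket arrives there on crossing 9 is 9 — never all 10.
So no plan with fewer than 11 crossings exists, and this one achieves 11:
1. animal 2 and handler 2 cross → the east ledge.
2. handler 2 crosses ← the west ledge.
3. animal 1, animal 3, and animal 5 cross → the east ledge.
4. animal 2 crosses ← the west ledge.
5. handler 1, handler 3, and handler 5 cross → the east ledge.
6. animal 1 and handler 1 cross ← the west ledge.
7. handler 1, handler 2, and handler 4 cross → the east ledge.
8. animal 5 crosses ← the west ledge.
9. animal 1 and animal 2 cross → the east ledge.
10. animal 2 crosses ← the west ledge.
11. animal 2, animal 4, and animal 5 cross → the east ledge.

11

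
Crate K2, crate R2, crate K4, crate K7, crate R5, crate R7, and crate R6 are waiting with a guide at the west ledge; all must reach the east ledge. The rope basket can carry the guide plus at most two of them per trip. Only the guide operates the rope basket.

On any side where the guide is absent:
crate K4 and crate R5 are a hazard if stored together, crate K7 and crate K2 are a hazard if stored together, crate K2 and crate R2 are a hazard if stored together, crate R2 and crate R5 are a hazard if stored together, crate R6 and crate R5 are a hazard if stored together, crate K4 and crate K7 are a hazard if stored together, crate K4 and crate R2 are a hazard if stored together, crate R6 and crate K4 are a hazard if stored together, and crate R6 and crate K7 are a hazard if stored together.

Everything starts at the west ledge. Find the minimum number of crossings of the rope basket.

Whatever the first load, the items left behind include a forbidden pair without the guide. No opening move is safe, so no plan exists.

impossible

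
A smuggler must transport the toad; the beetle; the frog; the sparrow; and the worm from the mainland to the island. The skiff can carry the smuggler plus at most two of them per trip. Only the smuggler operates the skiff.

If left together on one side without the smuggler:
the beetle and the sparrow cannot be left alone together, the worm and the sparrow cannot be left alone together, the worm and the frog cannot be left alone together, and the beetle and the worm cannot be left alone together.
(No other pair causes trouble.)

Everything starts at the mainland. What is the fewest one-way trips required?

Counting alone: the smuggler can take at most 2 across per trip to the island, so moving all 5 needs at least 3 loaded trips out, with a return between consecutive ones — at least 5 crossings.
The safety rule pushes this higher. Following every safe sequence of crossings, the most of the 5 that can be at the island as the skiff arrives there on crossing 5 is 4 — never all 5.
So no plan with fewer than 7 crossings exists, and this one achieves 7:
1. Smuggler goes to the island with the beetle and the worm.  [the mainland: the frog, the sparrow, the toad | the island: the beetle, the worm]
2. Smuggler goes back to the mainland with the beetle.  [the mainland: the beetle, the frog, the sparrow, the toad | the island: the worm]
3. Smuggler goes to the island with the beetle and the toad.  [the mainland: the frog, the sparrow | the island: the beetle, the toad, the worm]
4. Smuggler goes back to the mainland with the beetle.  [the mainland: the beetle, the frog, the sparrow | the island: the toad, the worm]
5. Smuggler goes to the island with the beetle and the frog.  [the mainland: the sparrow | the island: the beetle, the frog, the toad, the worm]
6. Smuggler goes back to the mainland with the worm.  [the mainland: the sparrow, the worm | the island: the beetle, the frog, the toad]
7. Smuggler goes to the island with the sparrow and the worm.  [the mainland: — | the island: the beetle, the frog, the sparrow, the toad, the worm]

7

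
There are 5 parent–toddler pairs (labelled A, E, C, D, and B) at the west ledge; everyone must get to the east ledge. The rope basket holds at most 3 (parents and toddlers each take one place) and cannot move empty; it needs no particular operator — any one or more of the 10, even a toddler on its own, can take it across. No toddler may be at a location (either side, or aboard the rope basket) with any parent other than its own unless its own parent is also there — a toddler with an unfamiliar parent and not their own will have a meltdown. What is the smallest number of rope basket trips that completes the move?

Counting alone: each trip to the east ledge takes at most 3 across and each return brings at least 1 back, so after t trips out (and t−1 returns) at most 3t − (t−1) of the 10 are across; that first reaches 10 at t = 5, so at least 9 crossings are needed.
The safety rule pushes this higher. Following every safe sequence of crossings, the most of the 10 that can be at the east ledge as the rope basket arrives there on crossing 9 is 9 — never all 10.
So no plan with fewer than 11 crossings exists, and this one achieves 11:
1. parent A and toddler A cross → the east ledge.
2. parent A crosses ← the west ledge.
3. toddler C, toddler D, and toddler E cross → the east ledge.
4. toddler A crosses ← the west ledge.
5. parent C, parent D, and parent E cross → the east ledge.
6. parent E and toddler E cross ← the west ledge.
7. parent A, parent B, and parent E cross → the east ledge.
8. toddler C crosses ← the west ledge.
9. toddler A and toddler E cross → the east ledge.
10. toddler A crosses ← the west ledge.
11. toddler A, toddler B, and toddler C cross → the east ledge.

11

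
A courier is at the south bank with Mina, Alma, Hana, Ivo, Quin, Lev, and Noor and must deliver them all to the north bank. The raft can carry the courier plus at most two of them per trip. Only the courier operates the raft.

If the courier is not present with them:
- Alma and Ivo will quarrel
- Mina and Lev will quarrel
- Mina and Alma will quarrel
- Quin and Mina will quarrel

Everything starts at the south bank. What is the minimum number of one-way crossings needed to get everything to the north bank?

7

Counting alone: the courier can take at most 2 across per trip to the north bank, so moving all 7 needs at least 4 loaded trips out, with a return between consecutive ones — at least 7 crossings.
The plan below uses exactly 7 crossings, so it is optimal:
1. Courier goes to the north bank with Alma and Mina.
2. Courier goes back to the south bank with Mina.
3. Courier goes to the north bank with Lev and Quin.
4. Courier goes back to the south bank alone.
5. Courier goes to the north bank with Hana and Noor.
6. Courier goes back to the south bank alone.
7. Courier goes to the north bank with Ivo and Mina.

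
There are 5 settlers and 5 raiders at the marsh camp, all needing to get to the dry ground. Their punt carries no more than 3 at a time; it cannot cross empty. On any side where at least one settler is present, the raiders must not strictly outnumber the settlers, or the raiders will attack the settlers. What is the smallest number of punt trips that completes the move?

11

Counting alone: each trip to the dry ground takes at most 3 across and each return brings at least 1 back, so after t trips out (and t−1 returns) at most 3t − (t−1) of the 10 are across; that first reaches 10 at t = 5, so at least 9 crossings are needed.
The safety rule pushes this higher. Following every safe sequence of crossings, the most of the 10 that can be at the dry ground as the punt arrives there on crossing 9 is 9 — never all 10.
So no plan with fewer than 11 crossings exists, and this one achieves 11:
1. 2 raiders → the dry ground.  (the marsh camp: 5S 3R; the dry ground: 0S 2R)
2. 1 raider ← the marsh camp.  (the marsh camp: 5S 4R; the dry ground: 0S 1R)
3. 3 raiders → the dry ground.  (the marsh camp: 5S 1R; the dry ground: 0S 4R)
4. 1 raider ← the marsh camp.  (the marsh camp: 5S 2R; the dry ground: 0S 3R)
5. 3 settlers → the dry ground.  (the marsh camp: 2S 2R; the dry ground: 3S 3R)
6. 1 settler and 1 raider ← the marsh camp.  (the marsh camp: 3S 3R; the dry ground: 2S 2R)
7. 3 settlers → the dry ground.  (the marsh camp: 0S 3R; the dry ground: 5S 2R)
8. 1 raider ← the marsh camp.  (the marsh camp: 0S 4R; the dry ground: 5S 1R)
9. 2 raiders → the dry ground.  (the marsh camp: 0S 2R; the dry ground: 5S 3R)
10. 1 raider ← the marsh camp.  (the marsh camp: 0S 3R; the dry ground: 5S 2R)
11. 3 raiders → the dry ground.  (the marsh camp: 0S 0R; the dry ground: 5S 5R)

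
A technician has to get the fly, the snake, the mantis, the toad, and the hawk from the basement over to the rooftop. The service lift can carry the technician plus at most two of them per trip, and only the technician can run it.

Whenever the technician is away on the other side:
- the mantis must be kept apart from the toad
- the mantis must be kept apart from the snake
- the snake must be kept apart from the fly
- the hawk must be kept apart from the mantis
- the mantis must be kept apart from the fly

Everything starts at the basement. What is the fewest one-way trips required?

Counting alone: the technician can take at most 2 across per trip to the rooftop, so moving all 5 needs at least 3 loaded trips out, with a return between consecutive ones — at least 5 crossings.
The safety rule pushes this higher. Following every safe sequence of crossings, the most of the 5 that can be at the rooftop as the service lift arrives there on crossing 5 is 4 — never all 5.
So no plan with fewer than 7 crossings exists, and this one achieves 7:
1. Technician goes to the rooftop with the fly and the mantis.
2. Technician goes back to the basement with the fly.
3. Technician goes to the rooftop with the fly and the toad.
4. Technician goes back to the basement with the mantis.
5. Technician goes to the rooftop with the hawk and the snake.
6. Technician goes back to the basement with the fly.
7. Technician goes to the rooftop with the fly and the mantis.

7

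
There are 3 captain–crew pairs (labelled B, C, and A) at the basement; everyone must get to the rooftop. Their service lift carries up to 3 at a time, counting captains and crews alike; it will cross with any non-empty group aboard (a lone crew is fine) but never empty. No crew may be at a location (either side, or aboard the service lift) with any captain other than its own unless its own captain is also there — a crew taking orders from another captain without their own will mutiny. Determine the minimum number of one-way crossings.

5

Counting alone: each trip to the rooftop takes at most 3 across and each return brings at least 1 back, so after t trips out (and t−1 returns) at most 3t − (t−1) of the 6 are across; that first reaches 6 at t = 3, so at least 5 crossings are needed.
The plan below uses exactly 5 crossings, so it is optimal:
1. captain B and crew B cross → the rooftop.
2. captain B crosses ← the basement.
3. captain A, captain B, and captain C cross → the rooftop.
4. crew B crosses ← the basement.
5. crew A, crew B, and crew C cross → the rooftop.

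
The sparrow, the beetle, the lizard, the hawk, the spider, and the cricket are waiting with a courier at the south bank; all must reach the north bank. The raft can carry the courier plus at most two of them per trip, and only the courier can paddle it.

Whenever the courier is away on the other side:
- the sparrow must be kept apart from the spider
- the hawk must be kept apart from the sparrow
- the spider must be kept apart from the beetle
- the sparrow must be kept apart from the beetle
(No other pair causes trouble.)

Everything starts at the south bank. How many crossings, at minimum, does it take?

9

Counting alone: the courier can take at most 2 across per trip to the north bank, so moving all 6 needs at least 3 loaded trips out, with a return between consecutive ones — at least 5 crossings.
The safety rule pushes this higher. Following every safe sequence of crossings, the most of the 6 that can be at the north bank as the raft arrives there on crossings 5, 7 is 4, 5 respectively — never all 6.
So no plan with fewer than 9 crossings exists, and this one achieves 9:
1. Courier goes to the north bank with the beetle and the sparrow.
2. Courier goes back to the south bank with the sparrow.
3. Courier goes to the north bank with the lizard and the sparrow.
4. Courier goes back to the south bank with the sparrow.
5. Courier goes to the north bank with the hawk and the sparrow.
6. Courier goes back to the south bank with the sparrow.
7. Courier goes to the north bank with the cricket and the sparrow.
8. Courier goes back to the south bank with the sparrow.
9. Courier goes to the north bank with the sparrow and the spider.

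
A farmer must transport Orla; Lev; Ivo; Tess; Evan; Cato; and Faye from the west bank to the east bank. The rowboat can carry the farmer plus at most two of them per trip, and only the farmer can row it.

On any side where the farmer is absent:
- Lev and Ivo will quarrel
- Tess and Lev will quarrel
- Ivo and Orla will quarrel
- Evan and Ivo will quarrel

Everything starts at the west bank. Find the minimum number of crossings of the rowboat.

Counting alone: the farmer can take at most 2 across per trip to the east bank, so moving all 7 needs at least 4 loaded trips out, with a return between consecutive ones — at least 7 crossings.
The plan below uses exactly 7 crossings, so it is optimal:
1. Farmer goes to the east bank with Ivo and Lev.
2. Farmer goes back to the west bank with Ivo.
3. Farmer goes to the east bank with Evan and Orla.
4. Farmer goes back to the west bank alone.
5. Farmer goes to the east bank with Cato and Faye.
6. Farmer goes back to the west bank alone.
7. Farmer goes to the east bank with Ivo and Tess.

7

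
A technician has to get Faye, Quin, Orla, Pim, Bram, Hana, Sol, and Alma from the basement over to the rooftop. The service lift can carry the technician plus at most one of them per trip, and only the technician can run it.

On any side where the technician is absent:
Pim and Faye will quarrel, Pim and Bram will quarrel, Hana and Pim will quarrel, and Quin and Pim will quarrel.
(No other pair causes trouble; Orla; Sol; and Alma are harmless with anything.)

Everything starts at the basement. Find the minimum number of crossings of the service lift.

impossible

Following every safe sequence of crossings from the start, the most of the 8 that can be at the rooftop as the service lift arrives there on crossings 1, 3, 5, 7, 9 is 1, 2, 3, 4, 5 respectively; the best ever achieved is 5 of 8.
From crossing 11 on, no configuration arises that was not already reachable earlier: only 88 distinct safe configurations (who is on which side, and where the service lift is) can ever be reached, none of them has everyone across, and every continuation just revisits them. So no valid plan exists.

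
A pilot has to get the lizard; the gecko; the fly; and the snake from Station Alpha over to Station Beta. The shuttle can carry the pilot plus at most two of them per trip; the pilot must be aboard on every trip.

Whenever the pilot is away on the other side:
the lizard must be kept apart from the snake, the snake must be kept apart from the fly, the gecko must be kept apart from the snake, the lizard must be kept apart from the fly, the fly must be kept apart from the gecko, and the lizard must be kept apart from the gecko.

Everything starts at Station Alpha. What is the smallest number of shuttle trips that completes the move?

Whatever the first load, the items left behind include a forbidden pair without the pilot. No opening move is safe, so no plan exists.

impossible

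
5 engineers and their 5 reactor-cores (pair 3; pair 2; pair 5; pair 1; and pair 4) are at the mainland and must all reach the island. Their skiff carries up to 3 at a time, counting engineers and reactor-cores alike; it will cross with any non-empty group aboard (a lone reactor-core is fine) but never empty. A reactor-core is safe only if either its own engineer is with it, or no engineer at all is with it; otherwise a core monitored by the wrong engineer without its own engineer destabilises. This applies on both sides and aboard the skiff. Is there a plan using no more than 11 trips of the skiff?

Yes

Yes — this plan uses 11 crossings (≤ 11):
1. engineer 3 and reactor-core 3 cross → the island.
2. engineer 3 crosses ← the mainland.
3. reactor-core 1, reactor-core 2, and reactor-core 5 cross → the island.
4. reactor-core 3 crosses ← the mainland.
5. engineer 1, engineer 2, and engineer 5 cross → the island.
6. engineer 2 and reactor-core 2 cross ← the mainland.
7. engineer 2, engineer 3, and engineer 4 cross → the island.
8. reactor-core 5 crosses ← the mainland.
9. reactor-core 2 and reactor-core 3 cross → the island.
10. reactor-core 3 crosses ← the mainland.
11. reactor-core 3, reactor-core 4, and reactor-core 5 cross → the island.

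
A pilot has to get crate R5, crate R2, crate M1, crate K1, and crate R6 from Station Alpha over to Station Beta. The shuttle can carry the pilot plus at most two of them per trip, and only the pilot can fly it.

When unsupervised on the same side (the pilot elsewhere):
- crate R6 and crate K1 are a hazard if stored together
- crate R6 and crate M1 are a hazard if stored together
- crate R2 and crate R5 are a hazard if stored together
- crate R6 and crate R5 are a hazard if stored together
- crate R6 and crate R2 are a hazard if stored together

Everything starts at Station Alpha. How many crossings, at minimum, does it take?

Counting alone: the pilot can take at most 2 across per trip to Station Beta, so moving all 5 needs at least 3 loaded trips out, with a return between consecutive ones — at least 5 crossings.
The safety rule pushes this higher. Following every safe sequence of crossings, the most of the 5 that can be at Station Beta as the shuttle arrives there on crossing 5 is 4 — never all 5.
So no plan with fewer than 7 crossings exists, and this one achieves 7:
1. Pilot goes to Station Beta with crate R5 and crate R6.
2. Pilot goes back to Station Alpha with crate R5.
3. Pilot goes to Station Beta with crate M1 and crate R5.
4. Pilot goes back to Station Alpha with crate R6.
5. Pilot goes to Station Beta with crate K1 and crate R2.
6. Pilot goes back to Station Alpha with crate R5.
7. Pilot goes to Station Beta with crate R5 and crate R6.

7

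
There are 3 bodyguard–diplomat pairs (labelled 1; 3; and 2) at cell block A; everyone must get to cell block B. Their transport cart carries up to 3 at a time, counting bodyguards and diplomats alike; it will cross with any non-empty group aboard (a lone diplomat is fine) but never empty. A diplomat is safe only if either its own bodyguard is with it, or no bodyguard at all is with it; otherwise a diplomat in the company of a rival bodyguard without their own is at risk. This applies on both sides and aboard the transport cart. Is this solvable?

Yes

1. bodyguard 1 and diplomat 1 cross → cell block B.
2. bodyguard 1 crosses ← cell block A.
3. bodyguard 1, bodyguard 2, and bodyguard 3 cross → cell block B.
4. diplomat 1 crosses ← cell block A.
5. diplomat 1, diplomat 2, and diplomat 3 cross → cell block B.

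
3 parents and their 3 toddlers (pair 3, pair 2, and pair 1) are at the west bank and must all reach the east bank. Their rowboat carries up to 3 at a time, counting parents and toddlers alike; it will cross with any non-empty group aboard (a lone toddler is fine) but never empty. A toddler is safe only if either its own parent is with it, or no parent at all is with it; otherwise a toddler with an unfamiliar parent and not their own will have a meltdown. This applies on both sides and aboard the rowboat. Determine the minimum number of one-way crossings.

5

Counting alone: each trip to the east bank takes at most 3 across and each return brings at least 1 back, so after t trips out (and t−1 returns) at most 3t − (t−1) of the 6 are across; that first reaches 6 at t = 3, so at least 5 crossings are needed.
The plan below uses exactly 5 crossings, so it is optimal:
1. parent 3 and toddler 3 cross → the east bank.
2. parent 3 crosses ← the west bank.
3. parent 1, parent 2, and parent 3 cross → the east bank.
4. toddler 3 crosses ← the west bank.
5. toddler 1, toddler 2, and toddler 3 cross → the east bank.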